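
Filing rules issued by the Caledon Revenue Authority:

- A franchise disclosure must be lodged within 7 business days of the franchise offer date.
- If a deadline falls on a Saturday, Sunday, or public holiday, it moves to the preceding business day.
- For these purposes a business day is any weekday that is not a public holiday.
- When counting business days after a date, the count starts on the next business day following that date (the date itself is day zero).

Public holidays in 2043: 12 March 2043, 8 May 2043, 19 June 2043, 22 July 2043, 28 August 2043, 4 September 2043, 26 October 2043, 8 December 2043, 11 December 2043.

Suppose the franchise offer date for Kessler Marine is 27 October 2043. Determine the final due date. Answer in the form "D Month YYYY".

5 November 2043

Starting the day after 27 October 2043 and counting 7 business days lands on 5 November 2043.
5 November 2043 (Thursday) is already a business day.
So the filing is due 5 November 2043.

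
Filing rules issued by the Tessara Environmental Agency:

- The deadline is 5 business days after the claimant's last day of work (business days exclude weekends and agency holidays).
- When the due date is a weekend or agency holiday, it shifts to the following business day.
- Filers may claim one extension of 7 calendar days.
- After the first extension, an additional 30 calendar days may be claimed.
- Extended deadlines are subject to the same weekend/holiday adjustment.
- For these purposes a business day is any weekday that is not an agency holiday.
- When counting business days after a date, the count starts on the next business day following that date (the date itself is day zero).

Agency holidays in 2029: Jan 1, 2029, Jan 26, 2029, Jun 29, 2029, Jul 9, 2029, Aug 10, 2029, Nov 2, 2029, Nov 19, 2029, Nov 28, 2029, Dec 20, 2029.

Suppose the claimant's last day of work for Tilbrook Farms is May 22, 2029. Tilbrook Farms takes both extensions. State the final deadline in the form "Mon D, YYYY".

Jul 5, 2029

5 business days after May 22, 2029, excluding weekends and holidays, is May 29, 2029.
May 29, 2029 falls on a Tuesday, which is a business day, so no adjustment is needed.
The 7-calendar-day extension moves the deadline from May 29, 2029 to Jun 5, 2029.
Since Jun 5, 2029 is a Tuesday and not a holiday, the date is unchanged.
Applying the 30-calendar-day extension: Jun 5, 2029 + 30 days = Jul 5, 2029.
Since Jul 5, 2029 is a Thursday and not a holiday, the date is unchanged.
Final deadline: Jul 5, 2029.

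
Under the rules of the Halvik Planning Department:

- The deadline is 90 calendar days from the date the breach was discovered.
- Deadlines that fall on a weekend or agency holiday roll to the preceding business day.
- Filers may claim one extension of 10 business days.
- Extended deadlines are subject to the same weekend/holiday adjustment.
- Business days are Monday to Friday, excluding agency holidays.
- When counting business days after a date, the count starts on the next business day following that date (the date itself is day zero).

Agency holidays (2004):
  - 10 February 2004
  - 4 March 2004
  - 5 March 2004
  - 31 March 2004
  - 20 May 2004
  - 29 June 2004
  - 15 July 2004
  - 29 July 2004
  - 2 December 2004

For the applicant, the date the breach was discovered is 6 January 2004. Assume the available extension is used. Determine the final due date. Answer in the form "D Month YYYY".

19 April 2004

Adding 90 calendar days to 6 January 2004 gives 5 April 2004.
Since 5 April 2004 is a Monday and not a holiday, the date is unchanged.
Counting 10 further business days from 5 April 2004 reaches 19 April 2004.
19 April 2004 (Monday) is already a business day.
The final due date is 19 April 2004.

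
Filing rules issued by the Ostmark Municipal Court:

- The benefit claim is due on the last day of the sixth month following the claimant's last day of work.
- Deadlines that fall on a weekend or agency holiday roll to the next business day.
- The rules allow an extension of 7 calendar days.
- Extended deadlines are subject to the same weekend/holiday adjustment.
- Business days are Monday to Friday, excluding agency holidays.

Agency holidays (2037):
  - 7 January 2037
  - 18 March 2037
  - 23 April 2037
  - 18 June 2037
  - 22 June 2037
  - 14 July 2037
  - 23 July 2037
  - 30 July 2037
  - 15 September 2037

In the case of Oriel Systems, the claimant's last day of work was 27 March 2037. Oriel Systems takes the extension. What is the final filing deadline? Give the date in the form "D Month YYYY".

7 October 2037

6 months after 27 March 2037 is September 2037; that month ends on 30 September 2037.
Since 30 September 2037 is a Wednesday and not a holiday, the date is unchanged.
With the 7-day extension, 30 September 2037 becomes 7 October 2037.
7 October 2037 falls on a Wednesday, which is a business day, so no adjustment is needed.
The final due date is 7 October 2037.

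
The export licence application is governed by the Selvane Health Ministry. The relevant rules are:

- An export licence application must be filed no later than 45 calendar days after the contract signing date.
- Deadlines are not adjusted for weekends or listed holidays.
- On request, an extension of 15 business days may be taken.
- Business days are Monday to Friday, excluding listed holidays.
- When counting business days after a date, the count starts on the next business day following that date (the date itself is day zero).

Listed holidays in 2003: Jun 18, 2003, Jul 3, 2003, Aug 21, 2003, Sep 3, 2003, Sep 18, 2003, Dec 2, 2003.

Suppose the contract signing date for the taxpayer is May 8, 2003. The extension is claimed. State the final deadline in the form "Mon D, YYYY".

Jul 14, 2003

From May 8, 2003, 45 calendar days later is Jun 22, 2003.
Jun 22, 2003 falls on a Sunday. The rules make no weekend/holiday allowance, so it remains Jun 22, 2003.
The 15-business-day extension runs from Jun 22, 2003 to Jul 14, 2003.
Jul 14, 2003 is a Monday; no weekend or holiday adjustment applies.
The final due date is Jul 14, 2003.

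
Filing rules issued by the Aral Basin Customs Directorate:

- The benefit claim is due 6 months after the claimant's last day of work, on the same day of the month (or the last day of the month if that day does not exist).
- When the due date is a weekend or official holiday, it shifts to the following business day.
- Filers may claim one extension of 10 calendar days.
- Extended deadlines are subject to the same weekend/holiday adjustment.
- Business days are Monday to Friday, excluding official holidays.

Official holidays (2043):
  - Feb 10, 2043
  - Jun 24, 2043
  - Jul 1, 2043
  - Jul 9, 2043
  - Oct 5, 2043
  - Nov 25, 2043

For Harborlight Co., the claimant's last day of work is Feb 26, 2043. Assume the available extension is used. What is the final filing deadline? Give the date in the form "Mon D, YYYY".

6 months from Feb 26, 2043 is Aug 26, 2043.
Since Aug 26, 2043 is a Wednesday and not a holiday, the date is unchanged.
With the 10-day extension, Aug 26, 2043 becomes Sep 5, 2043.
Sep 5, 2043 is a Saturday; the next business day is Sep 7, 2043 (Monday).
The final due date is Sep 7, 2043.

Sep 7, 2043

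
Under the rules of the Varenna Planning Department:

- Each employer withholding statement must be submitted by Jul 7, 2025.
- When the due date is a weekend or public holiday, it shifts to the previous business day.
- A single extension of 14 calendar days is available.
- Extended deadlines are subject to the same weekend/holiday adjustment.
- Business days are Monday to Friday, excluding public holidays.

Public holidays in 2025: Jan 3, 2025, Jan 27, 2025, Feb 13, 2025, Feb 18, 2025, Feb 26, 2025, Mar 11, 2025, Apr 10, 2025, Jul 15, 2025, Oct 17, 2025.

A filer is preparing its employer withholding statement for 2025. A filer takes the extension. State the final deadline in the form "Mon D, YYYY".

The statutory due date is Jul 7, 2025.
Since Jul 7, 2025 is a Monday and not a holiday, the date is unchanged.
With the 14-day extension, Jul 7, 2025 becomes Jul 21, 2025.
Since Jul 21, 2025 is a Monday and not a holiday, the date is unchanged.
Deadline: Jul 21, 2025.

Jul 21, 2025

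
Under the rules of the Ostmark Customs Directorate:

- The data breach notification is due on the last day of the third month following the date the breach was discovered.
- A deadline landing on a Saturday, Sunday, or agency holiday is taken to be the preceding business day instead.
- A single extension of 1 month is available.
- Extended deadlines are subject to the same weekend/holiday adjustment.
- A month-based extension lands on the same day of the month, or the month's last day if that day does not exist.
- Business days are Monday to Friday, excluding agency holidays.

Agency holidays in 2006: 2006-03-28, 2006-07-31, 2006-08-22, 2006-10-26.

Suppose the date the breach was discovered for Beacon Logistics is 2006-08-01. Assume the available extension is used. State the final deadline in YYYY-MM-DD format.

3 months after 2006-08-01 is November 2006; that month ends on 2006-11-30.
Since 2006-11-30 is a Thursday and not a holiday, the date is unchanged.
Add 1 month to 2006-11-30: 2006-12-30.
2006-12-30 falls on a Saturday. Rolling to the preceding business day gives 2006-12-29, a Friday.
The final due date is 2006-12-29.

2006-12-29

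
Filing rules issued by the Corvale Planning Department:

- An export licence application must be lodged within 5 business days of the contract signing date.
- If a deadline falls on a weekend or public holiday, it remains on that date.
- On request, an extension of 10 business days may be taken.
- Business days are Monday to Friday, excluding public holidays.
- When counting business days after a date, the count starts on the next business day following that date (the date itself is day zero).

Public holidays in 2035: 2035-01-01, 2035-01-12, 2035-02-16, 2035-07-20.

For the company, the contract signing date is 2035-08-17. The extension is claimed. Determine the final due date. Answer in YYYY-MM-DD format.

Starting the day after 2035-08-17 and counting 5 business days lands on 2035-08-24.
2035-08-24 is a Friday; no weekend or holiday adjustment applies.
Counting 10 further business days from 2035-08-24 reaches 2035-09-07.
No adjustment is made for weekends or holidays, so 2035-09-07 stands.
Deadline: 2035-09-07.

2035-09-07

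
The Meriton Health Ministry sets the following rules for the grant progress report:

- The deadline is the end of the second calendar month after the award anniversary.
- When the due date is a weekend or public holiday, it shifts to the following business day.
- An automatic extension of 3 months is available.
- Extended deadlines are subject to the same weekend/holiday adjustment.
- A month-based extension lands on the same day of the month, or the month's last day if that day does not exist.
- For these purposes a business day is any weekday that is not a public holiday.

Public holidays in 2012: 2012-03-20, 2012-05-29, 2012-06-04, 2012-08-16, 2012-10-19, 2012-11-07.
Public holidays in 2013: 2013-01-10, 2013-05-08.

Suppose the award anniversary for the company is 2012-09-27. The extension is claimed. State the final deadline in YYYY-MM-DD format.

2 months after 2012-09-27 is November 2012; that month ends on 2012-11-30.
2012-11-30 is a Friday and not a listed holiday, so it stands.
Applying the 3 months extension: 3 months after 2012-11-30 is 2013-02-28 (day 30 does not exist in February, so the month's last day is used).
2013-02-28 is a Thursday and not a listed holiday, so it stands.
Deadline: 2013-02-28.

2013-02-28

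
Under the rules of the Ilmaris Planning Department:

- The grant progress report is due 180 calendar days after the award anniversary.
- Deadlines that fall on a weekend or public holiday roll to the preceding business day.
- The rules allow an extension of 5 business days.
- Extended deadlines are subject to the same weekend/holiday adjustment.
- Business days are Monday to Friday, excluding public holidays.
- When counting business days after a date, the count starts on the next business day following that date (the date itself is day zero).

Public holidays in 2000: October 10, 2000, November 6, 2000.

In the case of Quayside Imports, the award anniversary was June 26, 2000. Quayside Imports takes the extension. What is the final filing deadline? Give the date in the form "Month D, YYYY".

Trigger date June 26, 2000 + 180 calendar days = December 23, 2000.
December 23, 2000 falls on a Saturday. Rolling to the preceding business day gives December 22, 2000, a Friday.
Counting 5 further business days from December 22, 2000 reaches December 29, 2000.
Since December 29, 2000 is a Friday and not a holiday, the date is unchanged.
Final deadline: December 29, 2000.

December 29, 2000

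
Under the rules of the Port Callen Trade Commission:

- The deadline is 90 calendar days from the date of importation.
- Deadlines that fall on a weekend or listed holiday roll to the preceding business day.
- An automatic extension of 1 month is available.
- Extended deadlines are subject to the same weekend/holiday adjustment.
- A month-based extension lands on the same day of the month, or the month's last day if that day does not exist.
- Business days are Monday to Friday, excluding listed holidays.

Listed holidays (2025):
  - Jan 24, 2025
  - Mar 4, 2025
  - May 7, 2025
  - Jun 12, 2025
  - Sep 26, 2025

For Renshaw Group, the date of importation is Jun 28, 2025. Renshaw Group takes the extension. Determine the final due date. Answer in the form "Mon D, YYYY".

Oct 24, 2025

Trigger date Jun 28, 2025 + 90 calendar days = Sep 26, 2025.
Sep 26, 2025 is a listed holiday, so it moves to the preceding business day, Sep 25, 2025 (Thursday).
The 1 month extension carries Sep 25, 2025 to Oct 25, 2025.
Because Oct 25, 2025 is a Saturday, the deadline becomes Oct 24, 2025 (Friday).
Deadline: Oct 24, 2025.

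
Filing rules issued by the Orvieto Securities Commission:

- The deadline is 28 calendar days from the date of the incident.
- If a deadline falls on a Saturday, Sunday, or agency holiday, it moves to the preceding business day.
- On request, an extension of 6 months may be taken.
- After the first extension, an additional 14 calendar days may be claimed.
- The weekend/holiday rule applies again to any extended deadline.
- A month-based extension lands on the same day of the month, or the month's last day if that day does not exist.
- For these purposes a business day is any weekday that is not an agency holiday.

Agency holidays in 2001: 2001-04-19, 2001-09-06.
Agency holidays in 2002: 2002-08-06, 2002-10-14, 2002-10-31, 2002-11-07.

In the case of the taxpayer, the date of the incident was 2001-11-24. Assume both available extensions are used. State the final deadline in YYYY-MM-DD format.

2002-07-05

28 calendar days after 2001-11-24 is 2001-12-22.
Because 2001-12-22 is a Saturday, the deadline becomes 2001-12-21 (Friday).
Applying the 6 months extension: 6 months after 2001-12-21 is 2002-06-21.
2002-06-21 falls on a Friday, which is a business day, so no adjustment is needed.
Add the 14 calendar-day extension to 2002-06-21: 2002-07-05.
2002-07-05 falls on a Friday, which is a business day, so no adjustment is needed.
The final due date is 2002-07-05.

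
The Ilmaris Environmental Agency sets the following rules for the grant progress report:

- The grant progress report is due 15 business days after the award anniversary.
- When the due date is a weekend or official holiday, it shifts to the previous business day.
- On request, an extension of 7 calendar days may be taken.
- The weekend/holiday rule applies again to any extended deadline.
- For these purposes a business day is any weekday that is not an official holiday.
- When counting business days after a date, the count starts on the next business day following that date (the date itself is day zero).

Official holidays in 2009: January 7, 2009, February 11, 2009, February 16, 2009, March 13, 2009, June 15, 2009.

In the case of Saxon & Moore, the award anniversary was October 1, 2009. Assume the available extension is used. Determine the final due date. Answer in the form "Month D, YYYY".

October 29, 2009

Starting the day after October 1, 2009 and counting 15 business days lands on October 22, 2009.
Since October 22, 2009 is a Thursday and not a holiday, the date is unchanged.
With the 7-day extension, October 22, 2009 becomes October 29, 2009.
October 29, 2009 (Thursday) is already a business day.
The final due date is October 29, 2009.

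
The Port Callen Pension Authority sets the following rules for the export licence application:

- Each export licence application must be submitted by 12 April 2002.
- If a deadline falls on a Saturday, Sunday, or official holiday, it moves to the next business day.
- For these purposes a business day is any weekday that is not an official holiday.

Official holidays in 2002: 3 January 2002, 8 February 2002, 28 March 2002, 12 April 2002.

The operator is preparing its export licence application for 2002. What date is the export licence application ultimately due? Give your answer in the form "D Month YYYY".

15 April 2002

The statutory due date is 12 April 2002.
Because 12 April 2002 is a listed holiday, the deadline becomes 15 April 2002 (Monday).
Final deadline: 15 April 2002.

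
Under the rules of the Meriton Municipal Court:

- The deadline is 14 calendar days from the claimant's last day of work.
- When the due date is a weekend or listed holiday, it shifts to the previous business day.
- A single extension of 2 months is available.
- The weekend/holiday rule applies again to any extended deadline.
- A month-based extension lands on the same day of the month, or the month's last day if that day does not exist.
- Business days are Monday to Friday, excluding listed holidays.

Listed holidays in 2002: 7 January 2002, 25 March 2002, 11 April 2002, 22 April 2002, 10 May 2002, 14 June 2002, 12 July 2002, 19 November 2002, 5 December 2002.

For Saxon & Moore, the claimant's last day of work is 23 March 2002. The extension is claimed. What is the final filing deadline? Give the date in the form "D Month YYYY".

5 June 2002

Adding 14 calendar days to 23 March 2002 gives 6 April 2002.
6 April 2002 falls on a Saturday. Rolling to the preceding business day gives 5 April 2002, a Friday.
The 2 months extension carries 5 April 2002 to 5 June 2002.
5 June 2002 is a Wednesday and not a listed holiday, so it stands.
So the filing is due 5 June 2002.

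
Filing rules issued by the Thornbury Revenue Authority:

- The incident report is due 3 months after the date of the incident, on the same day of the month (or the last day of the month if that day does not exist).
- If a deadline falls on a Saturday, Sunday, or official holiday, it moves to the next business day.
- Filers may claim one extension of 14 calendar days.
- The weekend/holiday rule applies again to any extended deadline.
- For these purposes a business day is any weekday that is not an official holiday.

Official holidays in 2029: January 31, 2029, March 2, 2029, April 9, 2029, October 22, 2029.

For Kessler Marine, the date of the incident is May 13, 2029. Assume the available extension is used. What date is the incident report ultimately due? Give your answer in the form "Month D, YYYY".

August 27, 2029

3 months after May 13, 2029, on the same day of the month, is August 13, 2029.
August 13, 2029 is a Monday and not a listed holiday, so it stands.
With the 14-day extension, August 13, 2029 becomes August 27, 2029.
Since August 27, 2029 is a Monday and not a holiday, the date is unchanged.
So the filing is due August 27, 2029.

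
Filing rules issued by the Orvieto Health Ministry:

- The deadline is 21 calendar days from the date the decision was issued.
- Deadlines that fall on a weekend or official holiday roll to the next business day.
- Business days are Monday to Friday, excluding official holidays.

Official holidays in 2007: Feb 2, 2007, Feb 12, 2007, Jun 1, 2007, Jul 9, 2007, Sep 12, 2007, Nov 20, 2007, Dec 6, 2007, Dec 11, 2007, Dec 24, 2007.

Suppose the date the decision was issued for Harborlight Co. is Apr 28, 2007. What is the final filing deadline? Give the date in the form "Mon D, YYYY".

May 21, 2007

Adding 21 calendar days to Apr 28, 2007 gives May 19, 2007.
May 19, 2007 is a Saturday, so it moves to the next business day, May 21, 2007 (Monday).
Final deadline: May 21, 2007.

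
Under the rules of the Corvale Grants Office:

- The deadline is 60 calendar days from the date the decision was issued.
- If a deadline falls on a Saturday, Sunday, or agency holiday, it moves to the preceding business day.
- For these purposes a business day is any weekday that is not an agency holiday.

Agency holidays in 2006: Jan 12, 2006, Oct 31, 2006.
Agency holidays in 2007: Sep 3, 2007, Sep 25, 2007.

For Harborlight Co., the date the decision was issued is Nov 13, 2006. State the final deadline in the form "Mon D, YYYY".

Adding 60 calendar days to Nov 13, 2006 gives Jan 12, 2007.
Since Jan 12, 2007 is a Friday and not a holiday, the date is unchanged.
Deadline: Jan 12, 2007.

Jan 12, 2007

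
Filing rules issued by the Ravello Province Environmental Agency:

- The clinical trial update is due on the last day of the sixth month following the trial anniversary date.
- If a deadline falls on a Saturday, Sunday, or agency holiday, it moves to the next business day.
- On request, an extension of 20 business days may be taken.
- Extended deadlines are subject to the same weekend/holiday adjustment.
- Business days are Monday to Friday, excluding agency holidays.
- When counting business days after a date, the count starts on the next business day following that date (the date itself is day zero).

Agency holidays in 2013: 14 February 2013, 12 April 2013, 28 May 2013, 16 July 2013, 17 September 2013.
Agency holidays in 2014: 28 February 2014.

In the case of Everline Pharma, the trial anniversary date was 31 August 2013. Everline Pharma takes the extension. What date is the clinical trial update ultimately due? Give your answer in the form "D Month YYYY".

31 March 2014

6 months after 31 August 2013 falls in February 2014; the last day of that month is 28 February 2014.
28 February 2014 is a listed holiday, so it moves to the next business day, 3 March 2014 (Monday).
Applying the 20-business-day extension: 20 business days after 3 March 2014 is 31 March 2014.
31 March 2014 (Monday) is already a business day.
Final deadline: 31 March 2014.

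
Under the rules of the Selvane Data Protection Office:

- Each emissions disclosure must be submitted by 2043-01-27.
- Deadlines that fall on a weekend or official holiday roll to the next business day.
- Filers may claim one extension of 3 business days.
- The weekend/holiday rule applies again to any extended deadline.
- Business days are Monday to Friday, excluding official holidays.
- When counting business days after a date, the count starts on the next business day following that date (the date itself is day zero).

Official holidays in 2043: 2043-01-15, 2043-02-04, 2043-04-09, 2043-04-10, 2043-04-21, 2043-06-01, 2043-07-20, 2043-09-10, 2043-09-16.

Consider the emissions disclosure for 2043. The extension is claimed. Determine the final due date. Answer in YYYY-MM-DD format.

2043-01-30

Start from the fixed due date, 2043-01-27.
2043-01-27 (Tuesday) is already a business day.
Counting 3 further business days from 2043-01-27 reaches 2043-01-30.
2043-01-30 falls on a Friday, which is a business day, so no adjustment is needed.
So the filing is due 2043-01-30.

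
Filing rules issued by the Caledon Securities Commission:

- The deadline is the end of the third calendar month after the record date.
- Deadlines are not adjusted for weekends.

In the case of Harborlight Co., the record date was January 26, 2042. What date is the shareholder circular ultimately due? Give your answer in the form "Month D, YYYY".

April 30, 2042

3 months after January 26, 2042 falls in April 2042; the last day of that month is April 30, 2042.
No adjustment is made for weekends or holidays, so April 30, 2042 stands.
The final due date is April 30, 2042.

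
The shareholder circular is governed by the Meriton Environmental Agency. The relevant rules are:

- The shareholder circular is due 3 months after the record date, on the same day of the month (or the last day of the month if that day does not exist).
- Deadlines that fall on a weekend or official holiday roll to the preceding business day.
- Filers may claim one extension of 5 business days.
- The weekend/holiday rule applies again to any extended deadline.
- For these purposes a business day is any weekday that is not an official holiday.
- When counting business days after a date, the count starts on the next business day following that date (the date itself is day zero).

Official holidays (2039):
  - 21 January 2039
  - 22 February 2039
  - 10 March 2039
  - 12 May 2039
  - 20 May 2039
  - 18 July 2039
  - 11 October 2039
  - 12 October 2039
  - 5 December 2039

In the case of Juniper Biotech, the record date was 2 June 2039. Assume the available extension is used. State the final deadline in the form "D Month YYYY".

9 September 2039

3 months from 2 June 2039 is 2 September 2039.
2 September 2039 falls on a Friday, which is a business day, so no adjustment is needed.
Applying the 5-business-day extension: 5 business days after 2 September 2039 is 9 September 2039.
9 September 2039 falls on a Friday, which is a business day, so no adjustment is needed.
Deadline: 9 September 2039.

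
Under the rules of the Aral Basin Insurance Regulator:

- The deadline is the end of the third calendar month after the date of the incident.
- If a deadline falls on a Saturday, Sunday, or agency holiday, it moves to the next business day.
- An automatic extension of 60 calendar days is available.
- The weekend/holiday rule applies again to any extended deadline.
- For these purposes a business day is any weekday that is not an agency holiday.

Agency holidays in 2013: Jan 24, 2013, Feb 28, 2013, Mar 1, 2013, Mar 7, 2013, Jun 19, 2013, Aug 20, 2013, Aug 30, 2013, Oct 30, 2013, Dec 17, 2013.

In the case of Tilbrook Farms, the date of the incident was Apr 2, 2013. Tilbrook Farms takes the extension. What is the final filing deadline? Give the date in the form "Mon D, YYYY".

Sep 30, 2013

The third month after Apr 2, 2013 is July 2013, whose last day is Jul 31, 2013.
Jul 31, 2013 falls on a Wednesday, which is a business day, so no adjustment is needed.
With the 60-day extension, Jul 31, 2013 becomes Sep 29, 2013.
Sep 29, 2013 falls on a Sunday. Rolling to the next business day gives Sep 30, 2013, a Monday.
Final deadline: Sep 30, 2013.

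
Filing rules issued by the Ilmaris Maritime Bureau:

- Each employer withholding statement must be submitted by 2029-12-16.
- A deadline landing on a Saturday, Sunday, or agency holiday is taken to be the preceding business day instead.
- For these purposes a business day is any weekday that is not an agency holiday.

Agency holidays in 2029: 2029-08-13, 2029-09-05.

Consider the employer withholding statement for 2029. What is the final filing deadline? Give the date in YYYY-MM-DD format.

The statutory due date is 2029-12-16.
2029-12-16 is a Sunday; the preceding business day is 2029-12-14 (Friday).
So the filing is due 2029-12-14.

2029-12-14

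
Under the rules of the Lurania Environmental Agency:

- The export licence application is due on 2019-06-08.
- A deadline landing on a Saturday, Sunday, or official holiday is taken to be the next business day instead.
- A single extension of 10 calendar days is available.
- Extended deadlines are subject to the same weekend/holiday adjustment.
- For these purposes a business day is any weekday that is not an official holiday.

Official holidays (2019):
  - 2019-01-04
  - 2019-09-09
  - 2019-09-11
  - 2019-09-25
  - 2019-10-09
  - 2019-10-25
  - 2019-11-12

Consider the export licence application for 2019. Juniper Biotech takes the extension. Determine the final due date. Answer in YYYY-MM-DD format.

The statutory due date is 2019-06-08.
Because 2019-06-08 is a Saturday, the deadline becomes 2019-06-10 (Monday).
Add the 10 calendar-day extension to 2019-06-10: 2019-06-20.
2019-06-20 falls on a Thursday, which is a business day, so no adjustment is needed.
The final due date is 2019-06-20.

2019-06-20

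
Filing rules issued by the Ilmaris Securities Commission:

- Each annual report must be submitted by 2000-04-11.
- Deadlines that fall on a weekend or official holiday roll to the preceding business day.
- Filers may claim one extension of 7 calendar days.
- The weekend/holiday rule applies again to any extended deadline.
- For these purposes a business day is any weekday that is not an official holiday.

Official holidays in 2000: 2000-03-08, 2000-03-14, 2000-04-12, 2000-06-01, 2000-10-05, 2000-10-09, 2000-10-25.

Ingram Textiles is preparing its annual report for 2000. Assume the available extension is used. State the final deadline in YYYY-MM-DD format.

Start from the fixed due date, 2000-04-11.
2000-04-11 falls on a Tuesday, which is a business day, so no adjustment is needed.
Add the 7 calendar-day extension to 2000-04-11: 2000-04-18.
Since 2000-04-18 is a Tuesday and not a holiday, the date is unchanged.
So the filing is due 2000-04-18.

2000-04-18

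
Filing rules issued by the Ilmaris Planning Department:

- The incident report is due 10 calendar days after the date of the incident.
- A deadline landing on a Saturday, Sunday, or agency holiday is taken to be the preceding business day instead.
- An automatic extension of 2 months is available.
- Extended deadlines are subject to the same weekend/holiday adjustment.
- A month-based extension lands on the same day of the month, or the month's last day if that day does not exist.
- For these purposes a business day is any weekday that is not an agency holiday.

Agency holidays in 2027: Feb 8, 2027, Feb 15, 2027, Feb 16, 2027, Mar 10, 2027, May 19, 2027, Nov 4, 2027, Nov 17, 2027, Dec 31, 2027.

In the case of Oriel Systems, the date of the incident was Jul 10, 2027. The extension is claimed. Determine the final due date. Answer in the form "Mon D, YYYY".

10 calendar days after Jul 10, 2027 is Jul 20, 2027.
Jul 20, 2027 falls on a Tuesday, which is a business day, so no adjustment is needed.
The 2 months extension carries Jul 20, 2027 to Sep 20, 2027.
Sep 20, 2027 (Monday) is already a business day.
So the filing is due Sep 20, 2027.

Sep 20, 2027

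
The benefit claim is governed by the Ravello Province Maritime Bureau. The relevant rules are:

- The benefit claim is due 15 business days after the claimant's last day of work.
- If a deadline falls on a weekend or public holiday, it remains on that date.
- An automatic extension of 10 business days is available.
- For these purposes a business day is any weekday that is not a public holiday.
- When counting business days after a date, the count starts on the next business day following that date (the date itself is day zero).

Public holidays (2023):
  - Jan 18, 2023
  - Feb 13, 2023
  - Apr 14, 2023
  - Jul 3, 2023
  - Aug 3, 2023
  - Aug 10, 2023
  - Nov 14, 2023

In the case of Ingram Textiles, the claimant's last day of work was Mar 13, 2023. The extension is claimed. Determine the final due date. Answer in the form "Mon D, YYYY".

Apr 18, 2023

Counting 15 business days after Mar 13, 2023 (skipping weekends and listed holidays) reaches Apr 3, 2023.
No adjustment is made for weekends or holidays, so Apr 3, 2023 stands.
Counting 10 further business days from Apr 3, 2023 reaches Apr 18, 2023.
No adjustment is made for weekends or holidays, so Apr 18, 2023 stands.
So the filing is due Apr 18, 2023.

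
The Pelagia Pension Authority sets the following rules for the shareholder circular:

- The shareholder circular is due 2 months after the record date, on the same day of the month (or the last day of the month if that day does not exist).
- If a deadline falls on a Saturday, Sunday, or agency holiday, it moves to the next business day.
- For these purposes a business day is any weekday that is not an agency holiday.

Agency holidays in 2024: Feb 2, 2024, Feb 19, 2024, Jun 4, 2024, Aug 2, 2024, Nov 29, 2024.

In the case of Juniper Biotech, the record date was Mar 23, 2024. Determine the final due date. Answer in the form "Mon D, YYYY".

May 23, 2024

Moving 2 months forward from Mar 23, 2024 on the corresponding day gives May 23, 2024.
Since May 23, 2024 is a Thursday and not a holiday, the date is unchanged.
The final due date is May 23, 2024.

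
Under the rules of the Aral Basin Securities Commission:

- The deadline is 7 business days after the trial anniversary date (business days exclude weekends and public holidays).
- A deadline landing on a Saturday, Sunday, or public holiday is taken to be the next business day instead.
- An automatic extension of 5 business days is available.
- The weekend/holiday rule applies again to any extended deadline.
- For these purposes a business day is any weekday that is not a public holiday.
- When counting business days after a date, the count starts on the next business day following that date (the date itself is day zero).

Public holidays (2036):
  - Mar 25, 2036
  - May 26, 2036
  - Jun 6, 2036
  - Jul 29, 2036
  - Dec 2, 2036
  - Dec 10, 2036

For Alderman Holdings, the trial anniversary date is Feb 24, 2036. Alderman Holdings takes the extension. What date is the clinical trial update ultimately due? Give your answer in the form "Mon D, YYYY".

Mar 11, 2036

7 business days after Feb 24, 2036, excluding weekends and holidays, is Mar 4, 2036.
Since Mar 4, 2036 is a Tuesday and not a holiday, the date is unchanged.
Counting 5 further business days from Mar 4, 2036 reaches Mar 11, 2036.
Mar 11, 2036 is a Tuesday and not a listed holiday, so it stands.
The final due date is Mar 11, 2036.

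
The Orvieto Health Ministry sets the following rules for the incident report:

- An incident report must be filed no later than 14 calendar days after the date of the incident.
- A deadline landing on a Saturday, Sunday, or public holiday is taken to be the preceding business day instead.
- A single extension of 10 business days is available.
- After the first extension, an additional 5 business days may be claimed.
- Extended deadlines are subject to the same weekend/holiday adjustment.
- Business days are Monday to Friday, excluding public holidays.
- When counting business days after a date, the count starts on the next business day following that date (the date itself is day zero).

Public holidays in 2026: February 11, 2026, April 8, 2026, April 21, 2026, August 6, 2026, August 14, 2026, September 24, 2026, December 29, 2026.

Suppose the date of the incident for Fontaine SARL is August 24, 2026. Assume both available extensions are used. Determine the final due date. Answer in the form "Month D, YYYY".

September 29, 2026

From August 24, 2026, 14 calendar days later is September 7, 2026.
September 7, 2026 is a Monday and not a listed holiday, so it stands.
Applying the 10-business-day extension: 10 business days after September 7, 2026 is September 21, 2026.
September 21, 2026 falls on a Monday, which is a business day, so no adjustment is needed.
The 5-business-day extension runs from September 21, 2026 to September 29, 2026.
September 29, 2026 is a Tuesday and not a listed holiday, so it stands.
Final deadline: September 29, 2026.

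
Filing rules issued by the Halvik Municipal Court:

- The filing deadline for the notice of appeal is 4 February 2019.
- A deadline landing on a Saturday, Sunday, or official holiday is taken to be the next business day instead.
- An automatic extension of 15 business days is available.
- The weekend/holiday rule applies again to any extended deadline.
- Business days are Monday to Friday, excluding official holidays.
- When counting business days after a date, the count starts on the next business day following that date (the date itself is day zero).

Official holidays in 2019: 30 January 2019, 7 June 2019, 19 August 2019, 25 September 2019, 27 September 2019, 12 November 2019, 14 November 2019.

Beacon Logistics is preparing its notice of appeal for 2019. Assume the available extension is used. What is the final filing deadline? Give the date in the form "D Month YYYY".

Start from the fixed due date, 4 February 2019.
4 February 2019 (Monday) is already a business day.
The 15-business-day extension runs from 4 February 2019 to 25 February 2019.
25 February 2019 is a Monday and not a listed holiday, so it stands.
Deadline: 25 February 2019.

25 February 2019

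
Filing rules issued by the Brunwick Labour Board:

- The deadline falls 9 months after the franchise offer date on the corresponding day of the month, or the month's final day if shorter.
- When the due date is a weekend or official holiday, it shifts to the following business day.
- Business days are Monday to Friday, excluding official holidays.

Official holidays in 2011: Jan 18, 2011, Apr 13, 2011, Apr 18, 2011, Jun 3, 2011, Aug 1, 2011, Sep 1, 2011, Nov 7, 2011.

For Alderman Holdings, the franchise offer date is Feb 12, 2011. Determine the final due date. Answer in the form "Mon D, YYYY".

Nov 14, 2011

9 months after Feb 12, 2011, on the same day of the month, is Nov 12, 2011.
Nov 12, 2011 is a Saturday, so it moves to the next business day, Nov 14, 2011 (Monday).
Final deadline: Nov 14, 2011.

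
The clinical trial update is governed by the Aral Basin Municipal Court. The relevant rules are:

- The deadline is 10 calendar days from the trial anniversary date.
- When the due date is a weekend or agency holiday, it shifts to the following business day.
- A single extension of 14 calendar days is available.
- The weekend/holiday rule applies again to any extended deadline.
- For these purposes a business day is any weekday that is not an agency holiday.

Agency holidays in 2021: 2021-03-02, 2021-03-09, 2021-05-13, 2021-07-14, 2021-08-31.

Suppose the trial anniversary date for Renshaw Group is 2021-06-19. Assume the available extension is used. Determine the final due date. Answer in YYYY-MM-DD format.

2021-07-13

10 calendar days after 2021-06-19 is 2021-06-29.
2021-06-29 (Tuesday) is already a business day.
Applying the 14-calendar-day extension: 2021-06-29 + 14 days = 2021-07-13.
2021-07-13 falls on a Tuesday, which is a business day, so no adjustment is needed.
Deadline: 2021-07-13.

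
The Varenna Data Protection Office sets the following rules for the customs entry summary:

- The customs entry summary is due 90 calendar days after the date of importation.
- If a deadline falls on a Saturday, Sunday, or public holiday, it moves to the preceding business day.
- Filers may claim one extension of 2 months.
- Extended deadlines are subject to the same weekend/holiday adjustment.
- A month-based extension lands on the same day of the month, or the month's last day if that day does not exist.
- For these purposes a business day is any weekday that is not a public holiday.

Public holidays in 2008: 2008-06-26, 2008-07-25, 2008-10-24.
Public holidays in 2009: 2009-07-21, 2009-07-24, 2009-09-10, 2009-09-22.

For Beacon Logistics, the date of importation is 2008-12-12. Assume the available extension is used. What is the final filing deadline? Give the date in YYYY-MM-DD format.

2009-05-12

Trigger date 2008-12-12 + 90 calendar days = 2009-03-12.
2009-03-12 is a Thursday and not a listed holiday, so it stands.
Add 2 months to 2009-03-12: 2009-05-12.
Since 2009-05-12 is a Tuesday and not a holiday, the date is unchanged.
The final due date is 2009-05-12.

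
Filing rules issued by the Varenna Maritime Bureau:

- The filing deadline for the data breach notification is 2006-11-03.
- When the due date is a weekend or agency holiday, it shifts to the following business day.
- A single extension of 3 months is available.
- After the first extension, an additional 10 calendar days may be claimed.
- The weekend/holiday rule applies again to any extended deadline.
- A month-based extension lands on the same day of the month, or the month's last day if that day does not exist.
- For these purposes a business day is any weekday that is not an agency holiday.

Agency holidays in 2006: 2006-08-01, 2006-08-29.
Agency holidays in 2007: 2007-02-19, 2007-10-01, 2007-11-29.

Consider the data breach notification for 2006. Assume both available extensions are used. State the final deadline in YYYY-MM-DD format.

2007-02-15

The stated deadline is 2006-11-03.
Since 2006-11-03 is a Friday and not a holiday, the date is unchanged.
The 3 months extension carries 2006-11-03 to 2007-02-03.
Because 2007-02-03 is a Saturday, the deadline becomes 2007-02-05 (Monday).
Add the 10 calendar-day extension to 2007-02-05: 2007-02-15.
Since 2007-02-15 is a Thursday and not a holiday, the date is unchanged.
Deadline: 2007-02-15.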